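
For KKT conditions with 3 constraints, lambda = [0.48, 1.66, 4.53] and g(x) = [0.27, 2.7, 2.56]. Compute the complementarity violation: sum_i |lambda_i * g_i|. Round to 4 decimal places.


KKT complementary slackness check:
lambda_1 * g_1 = 0.48 * 0.27 = 0.1296
lambda_2 * g_2 = 1.66 * 2.7 = 4.482
lambda_3 * g_3 = 4.53 * 2.56 = 11.5968
Total violation = 0.1296 + 4.482 + 11.5968 = 16.2084


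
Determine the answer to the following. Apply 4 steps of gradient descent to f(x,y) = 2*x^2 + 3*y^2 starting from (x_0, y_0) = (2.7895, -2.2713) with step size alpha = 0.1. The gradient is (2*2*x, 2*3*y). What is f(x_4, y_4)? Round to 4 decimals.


Gradient descent on f(x,y) = 2*x^2 + 3*y^2.
Starting point: (2.7895, -2.2713), alpha = 0.1
Step 1: grad_x = 2*2*2.7895 = 11.158, grad_y = 2*3*-2.2713 = -13.6278
  x_1 = 2.7895 - 0.1*11.158 = 1.6737
  y_1 = -2.2713 - 0.1*-13.6278 = -0.9085
Step 2: grad_x = 2*2*1.6737 = 6.6948, grad_y = 2*3*-0.9085 = -5.4511
  x_2 = 1.6737 - 0.1*6.6948 = 1.0042
  y_2 = -0.9085 - 0.1*-5.4511 = -0.3634
Step 3: grad_x = 2*2*1.0042 = 4.0169, grad_y = 2*3*-0.3634 = -2.1804
  x_3 = 1.0042 - 0.1*4.0169 = 0.6025
  y_3 = -0.3634 - 0.1*-2.1804 = -0.1454
Step 4: grad_x = 2*2*0.6025 = 2.4101, grad_y = 2*3*-0.1454 = -0.8722
  x_4 = 0.6025 - 0.1*2.4101 = 0.3615
  y_4 = -0.1454 - 0.1*-0.8722 = -0.0581
f(0.3615, -0.0581) = 2*0.3615^2 + 3*(-0.0581)^2 = 0.2715


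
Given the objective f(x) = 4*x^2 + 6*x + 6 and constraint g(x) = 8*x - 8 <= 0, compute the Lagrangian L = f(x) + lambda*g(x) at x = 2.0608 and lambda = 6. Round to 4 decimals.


Step 1: Evaluate f(x).
f(2.0608) = 4*2.0608^2 + 6*2.0608 + 6 = 35.3524
Step 2: Evaluate g(x).
g(2.0608) = 8*2.0608 - 8 = 8.4864
Step 3: Compute Lagrangian.
L = 35.3524 + 6*8.4864 = 86.2708


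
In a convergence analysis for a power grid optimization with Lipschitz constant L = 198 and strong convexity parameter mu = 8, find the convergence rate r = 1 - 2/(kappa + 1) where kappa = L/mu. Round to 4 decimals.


Step 1: Compute the condition number.
kappa = L/mu = 198/8 = 24.75
Step 2: Compute the convergence rate.
r = 1 - 2/(kappa + 1) = 1 - 2*mu/(L + mu) = (L - mu)/(L + mu) = 190/206 = 0.9223


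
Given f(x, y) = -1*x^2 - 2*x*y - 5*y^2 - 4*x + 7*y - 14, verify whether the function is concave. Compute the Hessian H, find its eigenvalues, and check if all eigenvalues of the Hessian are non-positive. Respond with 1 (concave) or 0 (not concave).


The Hessian of f(x,y) = -1*x^2 - 2*x*y - 5*y^2 - 4*x + 7*y - 14 is:
H = [[-2, -2], [-2, -10]]
Trace = -2 - 10 = -12
Determinant = -2*-10 - (-2)^2 = 16
Discriminant = (-12)^2 - 4*16 = 80.0
Eigenvalues: lambda_1 = -10.4721, lambda_2 = -1.5279
The function is concave.

1


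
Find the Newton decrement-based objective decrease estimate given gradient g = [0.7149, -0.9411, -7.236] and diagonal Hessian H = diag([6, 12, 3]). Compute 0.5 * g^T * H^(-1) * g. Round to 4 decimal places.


Step 1: H is diagonal, so H^(-1) * g = [0.1192, -0.0784, -2.412].
Step 2: g^T H^(-1) g = sum_i g_i^2 / H_ii
  = (0.7149)^2/6 + (-0.9411)^2/12 + (-7.236)^2/3
  = 0.0852 + 0.0738 + 17.4532 = 17.6122
Step 3: Objective decrease = 0.5 * g^T H^(-1) g = 8.8061


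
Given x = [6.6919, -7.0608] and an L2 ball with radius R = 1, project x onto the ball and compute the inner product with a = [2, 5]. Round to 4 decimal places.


Step 1: Compute ||x|| (intermediates to 6 decimals).
||x|| = sqrt(6.6919^2 + (-7.0608)^2) = 9.728125
Step 2: Project.
Since ||x|| > R, scale = R/||x|| = 1/9.728125 = 0.102795, proj(x) = scale * x
proj(x) = [0.687894, -0.725815]
Step 3: Dot product.
a^T * proj(x) = 2*0.687894 + 5*(-0.725815) = -2.2533


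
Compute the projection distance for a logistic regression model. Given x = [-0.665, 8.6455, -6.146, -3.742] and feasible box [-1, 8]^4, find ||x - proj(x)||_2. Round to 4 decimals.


Project each component onto [-1, 8].
clip(-0.665) = -0.665, clip(8.6455) = 8.0, clip(-6.146) = -1.0, clip(-3.742) = -1.0
Projection = [-0.665, 8.0, -1.0, -1.0]
Squared diffs: [0.0, 0.4167, 26.4813, 7.5186]
Distance = sqrt(34.4166) = 5.8666


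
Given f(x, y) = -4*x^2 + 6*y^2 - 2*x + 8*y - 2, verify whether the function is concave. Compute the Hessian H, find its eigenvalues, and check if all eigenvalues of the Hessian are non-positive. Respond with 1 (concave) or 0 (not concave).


The Hessian of f(x,y) = -4*x^2 + 6*y^2 - 2*x + 8*y - 2 is:
H = [[-8, 0], [0, 12]]
Trace = -8 + 12 = 4
Determinant = -8*12 - (0)^2 = -96
Discriminant = (4)^2 - 4*-96 = 400.0
Eigenvalues: lambda_1 = -8.0, lambda_2 = 12.0
The function is not concave.

0


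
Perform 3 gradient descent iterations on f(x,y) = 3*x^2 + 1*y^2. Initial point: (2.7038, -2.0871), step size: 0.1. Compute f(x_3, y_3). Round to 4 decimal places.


Gradient descent on f(x,y) = 3*x^2 + 1*y^2.
Starting point: (2.7038, -2.0871), alpha = 0.1
Step 1: grad_x = 2*3*2.7038 = 16.2228, grad_y = 2*1*-2.0871 = -4.1742
  x_1 = 2.7038 - 0.1*16.2228 = 1.0815
  y_1 = -2.0871 - 0.1*-4.1742 = -1.6697
Step 2: grad_x = 2*3*1.0815 = 6.4891, grad_y = 2*1*-1.6697 = -3.3394
  x_2 = 1.0815 - 0.1*6.4891 = 0.4326
  y_2 = -1.6697 - 0.1*-3.3394 = -1.3357
Step 3: grad_x = 2*3*0.4326 = 2.5956, grad_y = 2*1*-1.3357 = -2.6715
  x_3 = 0.4326 - 0.1*2.5956 = 0.173
  y_3 = -1.3357 - 0.1*-2.6715 = -1.0686
f(0.173, -1.0686) = 3*0.173^2 + 1*(-1.0686)^2 = 1.2317


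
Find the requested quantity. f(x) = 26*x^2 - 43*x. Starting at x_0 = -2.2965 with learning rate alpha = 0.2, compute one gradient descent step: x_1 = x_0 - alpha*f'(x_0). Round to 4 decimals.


We compute the gradient at x_0 and apply the update.
f'(x) = 52*x - 43
f'(-2.2965) = 52*-2.2965 - 43 = -162.418
x_1 = -2.2965 - 0.2*-162.418 = 30.1871


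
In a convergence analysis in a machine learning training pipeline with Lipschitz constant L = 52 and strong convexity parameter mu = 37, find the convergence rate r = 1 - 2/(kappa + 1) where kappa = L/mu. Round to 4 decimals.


Step 1: Compute the condition number.
kappa = L/mu = 52/37 = 1.4054
Step 2: Compute the convergence rate.
r = 1 - 2/(kappa + 1) = 1 - 2*mu/(L + mu) = (L - mu)/(L + mu) = 15/89 = 0.1685


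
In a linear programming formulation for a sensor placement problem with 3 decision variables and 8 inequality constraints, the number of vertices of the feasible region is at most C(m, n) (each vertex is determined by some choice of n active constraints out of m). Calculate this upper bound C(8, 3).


Each vertex corresponds to some choice of n active constraints out of m, so the number of vertices is at most C(m, n) = m! / (n!(m-n)!).
m = 8, n = 3
Numerator: 8 * 7 * 6
Denominator: 3! = 6
C(8, 3) = 56


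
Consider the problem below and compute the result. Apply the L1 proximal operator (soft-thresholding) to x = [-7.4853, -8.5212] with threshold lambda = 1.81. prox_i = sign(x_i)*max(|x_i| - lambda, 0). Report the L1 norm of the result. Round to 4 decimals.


Soft-thresholding with lambda = 1.81:
prox(-7.4853) = sign(-7.4853)*max(|-7.4853| - 1.81, 0) = -5.6753
prox(-8.5212) = sign(-8.5212)*max(|-8.5212| - 1.81, 0) = -6.7112
prox(x) = [-5.6753, -6.7112]
||prox(x)||_1 = 5.6753 + 6.7112 = 12.3865


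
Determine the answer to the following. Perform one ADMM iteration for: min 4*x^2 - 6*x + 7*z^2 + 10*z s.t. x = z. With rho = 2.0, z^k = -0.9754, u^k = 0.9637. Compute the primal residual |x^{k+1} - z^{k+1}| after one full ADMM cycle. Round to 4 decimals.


ADMM iteration with rho = 2.0, z^k = -0.9754, u^k = 0.9637
Step 1: x-update.
Minimize 4*x^2 - 6*x + (2.0/2)*(x + 0.9754 + 0.9637)^2
FOC: (2*4 + 2.0)*x = 6 + 2.0*(-0.9754 - 0.9637)
x^{k+1} = 0.2122
Step 2: z-update.
Minimize 7*z^2 + 10*z + (2.0/2)*(0.2122 - z + 0.9637)^2
FOC: (2*7 + 2.0)*z = -10 + 2.0*(0.2122 + 0.9637)
z^{k+1} = -0.478
Step 3: u-update.
u^{k+1} = 0.9637 + 0.2122 + 0.478 = 1.6539
Step 4: Primal residual = |0.2122 + 0.478| = 0.6902


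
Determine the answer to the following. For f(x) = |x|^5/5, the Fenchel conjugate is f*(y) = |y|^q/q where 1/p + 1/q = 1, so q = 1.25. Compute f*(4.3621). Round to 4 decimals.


The conjugate exponent q satisfies 1/p + 1/q = 1.
p = 5, so q = 5/(5 - 1) = 1.25
|y|^q = 4.3621^1.25 = 6.304
f*(4.3621) = 6.304 / 1.25 = 5.0432


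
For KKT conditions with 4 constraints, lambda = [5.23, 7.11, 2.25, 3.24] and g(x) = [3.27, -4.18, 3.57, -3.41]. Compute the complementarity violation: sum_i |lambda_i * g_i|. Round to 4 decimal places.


KKT complementary slackness check:
lambda_1 * g_1 = 5.23 * 3.27 = 17.1021
lambda_2 * g_2 = 7.11 * -4.18 = -29.7198
lambda_3 * g_3 = 2.25 * 3.57 = 8.0325
lambda_4 * g_4 = 3.24 * -3.41 = -11.0484
Total violation = 17.1021 + 29.7198 + 8.0325 + 11.0484 = 65.9028


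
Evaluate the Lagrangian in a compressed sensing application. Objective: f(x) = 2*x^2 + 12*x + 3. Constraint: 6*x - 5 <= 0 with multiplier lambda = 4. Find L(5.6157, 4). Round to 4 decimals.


Step 1: Evaluate f(x).
f(5.6157) = 2*5.6157^2 + 12*5.6157 + 3 = 133.4606
Step 2: Evaluate g(x).
g(5.6157) = 6*5.6157 - 5 = 28.6942
Step 3: Compute Lagrangian.
L = 133.4606 + 4*28.6942 = 248.2374


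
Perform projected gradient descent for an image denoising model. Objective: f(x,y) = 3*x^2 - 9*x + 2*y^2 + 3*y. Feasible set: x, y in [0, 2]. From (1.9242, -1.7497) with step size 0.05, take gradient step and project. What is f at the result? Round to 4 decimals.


Step 1: Compute gradient at (1.9242, -1.7497).
grad_x = 2*3*1.9242 - 9 = 2.5452
grad_y = 2*2*-1.7497 + 3 = -3.9988
Step 2: Gradient step.
x_raw = 1.9242 - 0.05*2.5452 = 1.7969
y_raw = -1.7497 - 0.05*-3.9988 = -1.5498
Step 3: Project onto [0, 2].
x_proj = clip(1.7969) = 1.7969
y_proj = clip(-1.5498) = 0.0
Step 4: Evaluate f.
f(1.7969, 0.0) = -6.4855


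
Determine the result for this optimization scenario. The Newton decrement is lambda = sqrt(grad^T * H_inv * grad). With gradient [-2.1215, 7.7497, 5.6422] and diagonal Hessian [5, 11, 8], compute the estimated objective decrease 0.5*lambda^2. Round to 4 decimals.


Step 1: H is diagonal, so H^(-1) * g = [-0.4243, 0.7045, 0.7053].
Step 2: g^T H^(-1) g = sum_i g_i^2 / H_ii
  = (-2.1215)^2/5 + (7.7497)^2/11 + (5.6422)^2/8
  = 0.9002 + 5.4598 + 3.9793 = 10.3393
Step 3: Objective decrease = 0.5 * g^T H^(-1) g = 5.1696


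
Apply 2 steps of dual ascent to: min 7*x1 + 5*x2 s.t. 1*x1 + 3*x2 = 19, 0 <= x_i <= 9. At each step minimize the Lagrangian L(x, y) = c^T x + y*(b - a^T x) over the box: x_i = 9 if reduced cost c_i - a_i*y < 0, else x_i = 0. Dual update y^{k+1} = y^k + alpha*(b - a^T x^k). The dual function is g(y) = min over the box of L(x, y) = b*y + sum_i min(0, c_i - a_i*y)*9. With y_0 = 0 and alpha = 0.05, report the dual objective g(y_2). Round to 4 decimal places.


Dual ascent for LP: min 7*x1 + 5*x2, 1*x1 + 3*x2 = 19, 0 <= x_i <= 9
Step 1: y^k = 0.0, reduced costs: (7.0, 5.0)
  x^k = (0.0, 0.0), subgradient = b - a^T x = 19.0
  y^{k+1} = 0.0 + 0.05*19.0 = 0.95
Step 2: y^k = 0.95, reduced costs: (6.05, 2.15)
  x^k = (0.0, 0.0), subgradient = b - a^T x = 19.0
  y^{k+1} = 0.95 + 0.05*19.0 = 1.9
Dual objective at y_2 = 1.9: reduced costs (5.1, -0.7), box minimizer x = (0.0, 9.0)
g(y_2) = b*y + (c1 - a1*y)*x1 + (c2 - a2*y)*x2 = 19*1.9 + 5.1*0.0 + (-0.7)*9.0 = 36.1 + 0.0 - 6.3 = 29.8


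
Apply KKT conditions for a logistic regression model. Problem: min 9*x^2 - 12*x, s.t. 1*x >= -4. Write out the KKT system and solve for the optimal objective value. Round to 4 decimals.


Step 1: Try lambda = 0 (constraint inactive).
Stationarity: 2*9*x - 12 = 0
x* = 12/(2*9) = 2/3 = 0.6667 (rounded; the exact value 2/3 is used below)
Check constraint: 1*0.6667 = 0.6667 >= -4 -- satisfied.
Step 2: Compute optimal value.
f(x*) = 9*(2/3)^2 - 12*(2/3) = -4.0


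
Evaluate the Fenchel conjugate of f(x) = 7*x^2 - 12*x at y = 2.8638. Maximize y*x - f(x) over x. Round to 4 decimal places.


f*(y) = sup_x {y*x - a*x^2 - b*x} = sup_x {(y-b)*x - a*x^2}
FOC: (y - b) - 2a*x = 0 => x* = (y - b)/(2a)
x* = (2.8638 + 12)/(2*7) = 1.0617
f*(2.8638) = (y-b)^2/(4a) = (2.8638 + 12)^2/(4*7)
= 220.9326/28 = 7.8904


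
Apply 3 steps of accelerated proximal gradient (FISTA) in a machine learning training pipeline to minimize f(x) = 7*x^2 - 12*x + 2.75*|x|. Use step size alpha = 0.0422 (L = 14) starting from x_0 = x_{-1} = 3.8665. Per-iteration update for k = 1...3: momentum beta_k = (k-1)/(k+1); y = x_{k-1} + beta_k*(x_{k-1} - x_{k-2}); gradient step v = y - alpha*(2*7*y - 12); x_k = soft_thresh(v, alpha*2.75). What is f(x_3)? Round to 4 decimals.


FISTA on f(x) = 7*x^2 - 12*x + 2.75*|x|
L = 14, alpha = 0.0422
Iteration 1: beta = 0.0, y = 3.8665 + 0.0*(3.8665 - 3.8665) = 3.8665
  grad(y) = 42.131, v = y - alpha*grad = 2.0886
  prox(v) = soft_thresh(2.0886, 0.1161) = 1.9725
Iteration 2: beta = 0.3333, y = 1.9725 + 0.3333*(1.9725 - 3.8665) = 1.3412
  grad(y) = 6.7767, v = y - alpha*grad = 1.0552
  prox(v) = soft_thresh(1.0552, 0.1161) = 0.9392
Iteration 3: beta = 0.5, y = 0.9392 + 0.5*(0.9392 - 1.9725) = 0.4225
  grad(y) = -6.0851, v = y - alpha*grad = 0.6793
  prox(v) = soft_thresh(0.6793, 0.1161) = 0.5632
f(x_3) = 7*0.5632^2 - 12*0.5632 + 2.75*|0.5632| = -2.9893


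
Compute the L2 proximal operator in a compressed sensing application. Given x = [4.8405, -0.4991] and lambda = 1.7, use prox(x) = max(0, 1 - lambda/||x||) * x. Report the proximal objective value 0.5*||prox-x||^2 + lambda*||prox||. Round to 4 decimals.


Step 1: Compute ||x||.
||x|| = 4.8662
Step 2: Compute scaling factor.
scale = max(0, 1 - 1.7/4.8662) = 0.6506
Step 3: prox(x) = [3.1495, -0.3247]
||prox(x)|| = 3.1662
Step 4: Proximal objective.
0.5*||prox-x||^2 = 1.445
lambda*||prox|| = 5.3825
Total = 6.8275


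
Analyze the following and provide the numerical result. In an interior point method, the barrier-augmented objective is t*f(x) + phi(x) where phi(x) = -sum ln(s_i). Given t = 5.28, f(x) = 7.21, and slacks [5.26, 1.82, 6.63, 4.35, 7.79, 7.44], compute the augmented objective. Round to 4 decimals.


Step 1: Compute log-barrier.
ln values: [1.6601, 0.5988, 1.8916, 1.4702, 2.0528, 2.0069]
phi = -(1.6601 + 0.5988 + 1.8916 + 1.4702 + 2.0528 + 2.0069) = -9.6805
Step 2: Compute augmented objective.
t*f(x) = 5.28*7.21 = 38.0688
Total = 38.0688 - 9.6805 = 28.3883


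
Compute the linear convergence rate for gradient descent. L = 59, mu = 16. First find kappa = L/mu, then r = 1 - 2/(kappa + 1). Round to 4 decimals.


Step 1: Compute the condition number.
kappa = L/mu = 59/16 = 3.6875
Step 2: Compute the convergence rate.
r = 1 - 2/(kappa + 1) = 1 - 2*mu/(L + mu) = (L - mu)/(L + mu) = 43/75 = 0.5733


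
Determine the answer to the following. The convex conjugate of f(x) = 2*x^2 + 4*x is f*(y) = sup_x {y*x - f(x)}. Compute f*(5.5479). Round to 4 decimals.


f*(y) = sup_x {y*x - a*x^2 - b*x} = sup_x {(y-b)*x - a*x^2}
FOC: (y - b) - 2a*x = 0 => x* = (y - b)/(2a)
x* = (5.5479 - 4)/(2*2) = 0.387
f*(5.5479) = (y-b)^2/(4a) = (5.5479 - 4)^2/(4*2)
= 2.396/8 = 0.2995


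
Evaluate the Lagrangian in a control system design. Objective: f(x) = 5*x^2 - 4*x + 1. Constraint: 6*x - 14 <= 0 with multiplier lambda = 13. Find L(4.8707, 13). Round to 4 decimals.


Step 1: Evaluate f(x).
f(4.8707) = 5*4.8707^2 - 4*4.8707 + 1 = 100.1358
Step 2: Evaluate g(x).
g(4.8707) = 6*4.8707 - 14 = 15.2242
Step 3: Compute Lagrangian.
L = 100.1358 + 13*15.2242 = 298.0504


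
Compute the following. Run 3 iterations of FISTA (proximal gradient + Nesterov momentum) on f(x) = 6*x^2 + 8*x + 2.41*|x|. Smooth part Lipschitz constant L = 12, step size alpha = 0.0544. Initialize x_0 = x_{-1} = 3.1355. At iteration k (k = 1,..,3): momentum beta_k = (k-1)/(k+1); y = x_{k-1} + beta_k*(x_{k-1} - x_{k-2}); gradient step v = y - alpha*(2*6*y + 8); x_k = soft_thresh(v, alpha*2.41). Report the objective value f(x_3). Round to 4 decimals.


FISTA on f(x) = 6*x^2 + 8*x + 2.41*|x|
L = 12, alpha = 0.0544
Iteration 1: beta = 0.0, y = 3.1355 + 0.0*(3.1355 - 3.1355) = 3.1355
  grad(y) = 45.626, v = y - alpha*grad = 0.6534
  prox(v) = soft_thresh(0.6534, 0.1311) = 0.5223
Iteration 2: beta = 0.3333, y = 0.5223 + 0.3333*(0.5223 - 3.1355) = -0.3487
  grad(y) = 3.8155, v = y - alpha*grad = -0.5563
  prox(v) = soft_thresh(-0.5563, 0.1311) = -0.4252
Iteration 3: beta = 0.5, y = -0.4252 + 0.5*(-0.4252 - 0.5223) = -0.8989
  grad(y) = -2.7871, v = y - alpha*grad = -0.7473
  prox(v) = soft_thresh(-0.7473, 0.1311) = -0.6162
f(x_3) = 6*(-0.6162)^2 + 8*(-0.6162) + 2.41*|-0.6162| = -1.1663


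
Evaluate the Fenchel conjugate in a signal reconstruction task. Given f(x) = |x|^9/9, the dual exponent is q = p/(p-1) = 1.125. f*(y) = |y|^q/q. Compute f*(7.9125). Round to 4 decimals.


The conjugate exponent q satisfies 1/p + 1/q = 1.
p = 9, so q = 9/(9 - 1) = 1.125
|y|^q = 7.9125^1.125 = 10.2471
f*(7.9125) = 10.2471 / 1.125 = 9.1086


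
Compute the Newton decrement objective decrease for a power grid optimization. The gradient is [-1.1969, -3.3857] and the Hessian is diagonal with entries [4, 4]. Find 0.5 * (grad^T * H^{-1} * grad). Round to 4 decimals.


Step 1: H is diagonal, so H^(-1) * g = [-0.2992, -0.8464].
Step 2: g^T H^(-1) g = sum_i g_i^2 / H_ii
  = (-1.1969)^2/4 + (-3.3857)^2/4
  = 0.3581 + 2.8657 = 3.2239
Step 3: Objective decrease = 0.5 * g^T H^(-1) g = 1.6119


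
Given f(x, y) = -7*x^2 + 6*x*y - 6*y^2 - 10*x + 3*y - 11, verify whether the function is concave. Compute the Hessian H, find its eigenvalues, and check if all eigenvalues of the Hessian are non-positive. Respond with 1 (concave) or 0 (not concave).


The Hessian of f(x,y) = -7*x^2 + 6*x*y - 6*y^2 - 10*x + 3*y - 11 is:
H = [[-14, 6], [6, -12]]
Trace = -14 - 12 = -26
Determinant = -14*-12 - (6)^2 = 132
Discriminant = (-26)^2 - 4*132 = 148.0
Eigenvalues: lambda_1 = -19.0828, lambda_2 = -6.9172
The function is concave.

1


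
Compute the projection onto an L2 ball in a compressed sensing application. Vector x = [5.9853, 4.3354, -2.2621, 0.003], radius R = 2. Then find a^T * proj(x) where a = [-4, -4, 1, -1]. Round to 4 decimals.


Step 1: Compute ||x|| (intermediates to 6 decimals).
||x|| = sqrt(5.9853^2 + 4.3354^2 + (-2.2621)^2 + 0.003^2) = 7.728947
Step 2: Project.
Since ||x|| > R, scale = R/||x|| = 2/7.728947 = 0.258767, proj(x) = scale * x
proj(x) = [1.548798, 1.121858, -0.585357, 0.000776]
Step 3: Dot product.
a^T * proj(x) = -4*1.548798 - 4*1.121858 + 1*(-0.585357) - 1*0.000776 = -11.2688


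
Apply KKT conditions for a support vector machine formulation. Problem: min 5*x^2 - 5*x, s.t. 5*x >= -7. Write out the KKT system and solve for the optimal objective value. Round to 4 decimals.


Step 1: Try lambda = 0 (constraint inactive).
Stationarity: 2*5*x - 5 = 0
x* = 5/(2*5) = 0.5
Check constraint: 5*0.5 = 2.5 >= -7 -- satisfied.
Step 2: Compute optimal value.
f(x*) = 5*0.5^2 - 5*0.5 = -1.25


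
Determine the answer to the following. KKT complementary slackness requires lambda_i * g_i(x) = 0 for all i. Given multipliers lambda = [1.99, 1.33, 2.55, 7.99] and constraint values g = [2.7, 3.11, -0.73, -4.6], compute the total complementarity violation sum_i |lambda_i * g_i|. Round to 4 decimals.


KKT complementary slackness check:
lambda_1 * g_1 = 1.99 * 2.7 = 5.373
lambda_2 * g_2 = 1.33 * 3.11 = 4.1363
lambda_3 * g_3 = 2.55 * -0.73 = -1.8615
lambda_4 * g_4 = 7.99 * -4.6 = -36.754
Total violation = 5.373 + 4.1363 + 1.8615 + 36.754 = 48.1248


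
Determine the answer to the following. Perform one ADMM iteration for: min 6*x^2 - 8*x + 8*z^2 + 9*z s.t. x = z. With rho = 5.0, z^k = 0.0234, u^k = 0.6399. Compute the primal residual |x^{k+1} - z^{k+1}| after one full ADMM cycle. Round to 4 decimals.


ADMM iteration with rho = 5.0, z^k = 0.0234, u^k = 0.6399
Step 1: x-update.
Minimize 6*x^2 - 8*x + (5.0/2)*(x - 0.0234 + 0.6399)^2
FOC: (2*6 + 5.0)*x = 8 + 5.0*(0.0234 - 0.6399)
x^{k+1} = 0.2893
Step 2: z-update.
Minimize 8*z^2 + 9*z + (5.0/2)*(0.2893 - z + 0.6399)^2
FOC: (2*8 + 5.0)*z = -9 + 5.0*(0.2893 + 0.6399)
z^{k+1} = -0.2073
Step 3: u-update.
u^{k+1} = 0.6399 + 0.2893 + 0.2073 = 1.1365
Step 4: Primal residual = |0.2893 + 0.2073| = 0.4966


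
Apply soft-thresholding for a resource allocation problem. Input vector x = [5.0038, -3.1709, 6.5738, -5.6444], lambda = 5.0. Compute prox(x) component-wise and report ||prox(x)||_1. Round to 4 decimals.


Soft-thresholding with lambda = 5.0:
prox(5.0038) = sign(5.0038)*max(|5.0038| - 5.0, 0) = 0.0038
prox(-3.1709) = sign(-3.1709)*max(|-3.1709| - 5.0, 0) = 0.0
prox(6.5738) = sign(6.5738)*max(|6.5738| - 5.0, 0) = 1.5738
prox(-5.6444) = sign(-5.6444)*max(|-5.6444| - 5.0, 0) = -0.6444
prox(x) = [0.0038, 0.0, 1.5738, -0.6444]
||prox(x)||_1 = 0.0038 + 0.0 + 1.5738 + 0.6444 = 2.222


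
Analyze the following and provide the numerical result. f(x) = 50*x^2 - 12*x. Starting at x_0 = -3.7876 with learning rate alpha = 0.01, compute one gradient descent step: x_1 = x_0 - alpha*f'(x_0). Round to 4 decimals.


We compute the gradient at x_0 and apply the update.
f'(x) = 100*x - 12
f'(-3.7876) = 100*-3.7876 - 12 = -390.76
x_1 = -3.7876 - 0.01*-390.76 = 0.12


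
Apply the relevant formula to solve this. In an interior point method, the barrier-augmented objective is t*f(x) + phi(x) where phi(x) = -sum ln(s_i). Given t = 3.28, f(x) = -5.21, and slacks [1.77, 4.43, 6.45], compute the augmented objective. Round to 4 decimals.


Step 1: Compute log-barrier.
ln values: [0.571, 1.4884, 1.8641]
phi = -(0.571 + 1.4884 + 1.8641) = -3.9235
Step 2: Compute augmented objective.
t*f(x) = 3.28*-5.21 = -17.0888
Total = -17.0888 - 3.9235 = -21.0123


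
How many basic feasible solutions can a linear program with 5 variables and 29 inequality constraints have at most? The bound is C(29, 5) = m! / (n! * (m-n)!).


Each vertex corresponds to some choice of n active constraints out of m, so the number of vertices is at most C(m, n) = m! / (n!(m-n)!).
m = 29, n = 5
Numerator: 29 * 28 * 27 * 26 * 25
Denominator: 5! = 120
C(29, 5) = 118755


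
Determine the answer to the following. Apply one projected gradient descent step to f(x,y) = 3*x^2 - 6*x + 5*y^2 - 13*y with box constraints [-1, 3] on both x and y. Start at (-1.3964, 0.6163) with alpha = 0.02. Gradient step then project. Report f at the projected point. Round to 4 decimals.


Step 1: Compute gradient at (-1.3964, 0.6163).
grad_x = 2*3*-1.3964 - 6 = -14.3784
grad_y = 2*5*0.6163 - 13 = -6.837
Step 2: Gradient step.
x_raw = -1.3964 - 0.02*-14.3784 = -1.1088
y_raw = 0.6163 - 0.02*-6.837 = 0.753
Step 3: Project onto [-1, 3].
x_proj = clip(-1.1088) = -1.0
y_proj = clip(0.753) = 0.753
Step 4: Evaluate f.
f(-1.0, 0.753) = 2.0458


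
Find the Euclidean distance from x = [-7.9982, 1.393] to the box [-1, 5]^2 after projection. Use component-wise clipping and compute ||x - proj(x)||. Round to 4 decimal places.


Project each component onto [-1, 5].
clip(-7.9982) = -1.0, clip(1.393) = 1.393
Projection = [-1.0, 1.393]
Squared diffs: [48.9748, 0.0]
Distance = sqrt(48.9748) = 6.9982


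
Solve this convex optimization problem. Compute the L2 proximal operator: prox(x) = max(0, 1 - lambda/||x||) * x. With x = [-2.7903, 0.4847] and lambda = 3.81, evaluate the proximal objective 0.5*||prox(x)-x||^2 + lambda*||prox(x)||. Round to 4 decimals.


Step 1: Compute ||x||.
||x|| = 2.8321
Step 2: Compute scaling factor.
scale = max(0, 1 - 3.81/2.8321) = 0.0
Step 3: prox(x) = [-0.0, 0.0]
||prox(x)|| = 0.0
Step 4: Proximal objective.
0.5*||prox-x||^2 = 4.0104
lambda*||prox|| = 0.0
Total = 4.0104


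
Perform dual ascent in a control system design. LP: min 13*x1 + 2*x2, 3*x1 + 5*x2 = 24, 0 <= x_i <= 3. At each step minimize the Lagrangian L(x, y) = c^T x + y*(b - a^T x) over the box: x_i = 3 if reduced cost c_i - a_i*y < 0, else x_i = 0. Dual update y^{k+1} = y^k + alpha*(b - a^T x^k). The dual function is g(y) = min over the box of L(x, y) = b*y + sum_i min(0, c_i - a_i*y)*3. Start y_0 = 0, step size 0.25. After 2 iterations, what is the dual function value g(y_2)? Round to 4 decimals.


Dual ascent for LP: min 13*x1 + 2*x2, 3*x1 + 5*x2 = 24, 0 <= x_i <= 3
Step 1: y^k = 0.0, reduced costs: (13.0, 2.0)
  x^k = (0.0, 0.0), subgradient = b - a^T x = 24.0
  y^{k+1} = 0.0 + 0.25*24.0 = 6.0
Step 2: y^k = 6.0, reduced costs: (-5.0, -28.0)
  x^k = (3.0, 3.0), subgradient = b - a^T x = 0.0
  y^{k+1} = 6.0 + 0.25*0.0 = 6.0
Dual objective at y_2 = 6.0: reduced costs (-5.0, -28.0), box minimizer x = (3.0, 3.0)
g(y_2) = b*y + (c1 - a1*y)*x1 + (c2 - a2*y)*x2 = 24*6.0 + (-5.0)*3.0 + (-28.0)*3.0 = 144.0 - 15.0 - 84.0 = 45.0


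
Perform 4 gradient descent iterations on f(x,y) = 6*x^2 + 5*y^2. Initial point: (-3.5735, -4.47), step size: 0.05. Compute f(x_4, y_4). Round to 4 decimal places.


Gradient descent on f(x,y) = 6*x^2 + 5*y^2.
Starting point: (-3.5735, -4.47), alpha = 0.05
Step 1: grad_x = 2*6*-3.5735 = -42.882, grad_y = 2*5*-4.47 = -44.7
  x_1 = -3.5735 - 0.05*-42.882 = -1.4294
  y_1 = -4.47 - 0.05*-44.7 = -2.235
Step 2: grad_x = 2*6*-1.4294 = -17.1528, grad_y = 2*5*-2.235 = -22.35
  x_2 = -1.4294 - 0.05*-17.1528 = -0.5718
  y_2 = -2.235 - 0.05*-22.35 = -1.1175
Step 3: grad_x = 2*6*-0.5718 = -6.8611, grad_y = 2*5*-1.1175 = -11.175
  x_3 = -0.5718 - 0.05*-6.8611 = -0.2287
  y_3 = -1.1175 - 0.05*-11.175 = -0.5588
Step 4: grad_x = 2*6*-0.2287 = -2.7444, grad_y = 2*5*-0.5588 = -5.5875
  x_4 = -0.2287 - 0.05*-2.7444 = -0.0915
  y_4 = -0.5588 - 0.05*-5.5875 = -0.2794
f(-0.0915, -0.2794) = 6*(-0.0915)^2 + 5*(-0.2794)^2 = 0.4405


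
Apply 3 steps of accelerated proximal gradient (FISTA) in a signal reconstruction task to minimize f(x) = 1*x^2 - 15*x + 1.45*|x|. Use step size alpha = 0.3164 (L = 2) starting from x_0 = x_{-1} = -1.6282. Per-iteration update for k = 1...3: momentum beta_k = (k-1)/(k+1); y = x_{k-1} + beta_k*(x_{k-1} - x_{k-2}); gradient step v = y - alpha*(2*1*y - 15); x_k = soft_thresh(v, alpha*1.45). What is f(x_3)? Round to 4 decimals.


FISTA on f(x) = 1*x^2 - 15*x + 1.45*|x|
L = 2, alpha = 0.3164
Iteration 1: beta = 0.0, y = -1.6282 + 0.0*(-1.6282 + 1.6282) = -1.6282
  grad(y) = -18.2564, v = y - alpha*grad = 4.1481
  prox(v) = soft_thresh(4.1481, 0.4588) = 3.6893
Iteration 2: beta = 0.3333, y = 3.6893 + 0.3333*(3.6893 + 1.6282) = 5.4619
  grad(y) = -4.0763, v = y - alpha*grad = 6.7516
  prox(v) = soft_thresh(6.7516, 0.4588) = 6.2928
Iteration 3: beta = 0.5, y = 6.2928 + 0.5*(6.2928 - 3.6893) = 7.5945
  grad(y) = 0.1891, v = y - alpha*grad = 7.5347
  prox(v) = soft_thresh(7.5347, 0.4588) = 7.0759
f(x_3) = 1*7.0759^2 - 15*7.0759 + 1.45*|7.0759| = -45.8101


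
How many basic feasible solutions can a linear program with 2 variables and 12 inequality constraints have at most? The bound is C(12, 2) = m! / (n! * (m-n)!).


Each vertex corresponds to some choice of n active constraints out of m, so the number of vertices is at most C(m, n) = m! / (n!(m-n)!).
m = 12, n = 2
Numerator: 12 * 11
Denominator: 2! = 2
C(12, 2) = 66


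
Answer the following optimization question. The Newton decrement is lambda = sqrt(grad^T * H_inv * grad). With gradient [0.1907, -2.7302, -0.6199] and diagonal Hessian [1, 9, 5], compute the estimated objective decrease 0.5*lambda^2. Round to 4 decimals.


Step 1: H is diagonal, so H^(-1) * g = [0.1907, -0.3034, -0.124].
Step 2: g^T H^(-1) g = sum_i g_i^2 / H_ii
  = (0.1907)^2/1 + (-2.7302)^2/9 + (-0.6199)^2/5
  = 0.0364 + 0.8282 + 0.0769 = 0.9414
Step 3: Objective decrease = 0.5 * g^T H^(-1) g = 0.4707


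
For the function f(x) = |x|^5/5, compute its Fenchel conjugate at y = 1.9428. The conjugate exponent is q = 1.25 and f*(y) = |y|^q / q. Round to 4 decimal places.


The conjugate exponent q satisfies 1/p + 1/q = 1.
p = 5, so q = 5/(5 - 1) = 1.25
|y|^q = 1.9428^1.25 = 2.2937
f*(1.9428) = 2.2937 / 1.25 = 1.835


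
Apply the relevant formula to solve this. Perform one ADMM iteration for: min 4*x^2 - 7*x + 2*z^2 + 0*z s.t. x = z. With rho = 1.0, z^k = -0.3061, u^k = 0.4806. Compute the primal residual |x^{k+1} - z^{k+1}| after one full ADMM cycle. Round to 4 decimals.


ADMM iteration with rho = 1.0, z^k = -0.3061, u^k = 0.4806
Step 1: x-update.
Minimize 4*x^2 - 7*x + (1.0/2)*(x + 0.3061 + 0.4806)^2
FOC: (2*4 + 1.0)*x = 7 + 1.0*(-0.3061 - 0.4806)
x^{k+1} = 0.6904
Step 2: z-update.
Minimize 2*z^2 + 0*z + (1.0/2)*(0.6904 - z + 0.4806)^2
FOC: (2*2 + 1.0)*z = 0 + 1.0*(0.6904 + 0.4806)
z^{k+1} = 0.2342
Step 3: u-update.
u^{k+1} = 0.4806 + 0.6904 - 0.2342 = 0.9368
Step 4: Primal residual = |0.6904 - 0.2342| = 0.4562


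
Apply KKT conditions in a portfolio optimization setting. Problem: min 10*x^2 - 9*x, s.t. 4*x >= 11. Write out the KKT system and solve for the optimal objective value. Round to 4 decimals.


Step 1: Try lambda = 0 (constraint inactive).
x_unc = 9/(2*10) = 0.45
Check: 4*0.45 = 1.8 < 11 -- violated!
Step 2: Constraint must be active: 4*x = 11
x* = 11/4 = 2.75
lambda = (2*10*2.75 - 9)/4 = 11.5
Step 3: Compute optimal value.
f(x*) = 10*2.75^2 - 9*2.75 = 50.875


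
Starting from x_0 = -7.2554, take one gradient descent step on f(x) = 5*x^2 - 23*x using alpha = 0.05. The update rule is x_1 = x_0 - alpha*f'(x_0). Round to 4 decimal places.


We compute the gradient at x_0 and apply the update.
f'(x) = 10*x - 23
f'(-7.2554) = 10*-7.2554 - 23 = -95.554
x_1 = -7.2554 - 0.05*-95.554 = -2.4777


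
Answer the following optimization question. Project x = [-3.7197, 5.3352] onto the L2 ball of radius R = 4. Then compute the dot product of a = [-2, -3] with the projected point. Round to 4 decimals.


Step 1: Compute ||x|| (intermediates to 6 decimals).
||x|| = sqrt((-3.7197)^2 + 5.3352^2) = 6.503886
Step 2: Project.
Since ||x|| > R, scale = R/||x|| = 4/6.503886 = 0.615017, proj(x) = scale * x
proj(x) = [-2.287679, 3.281239]
Step 3: Dot product.
a^T * proj(x) = -2*(-2.287679) - 3*3.281239 = -5.2684


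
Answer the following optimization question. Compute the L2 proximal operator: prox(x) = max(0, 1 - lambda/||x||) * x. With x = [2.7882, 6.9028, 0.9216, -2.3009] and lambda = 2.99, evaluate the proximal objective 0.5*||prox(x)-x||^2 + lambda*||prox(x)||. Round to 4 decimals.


Step 1: Compute ||x||.
||x|| = 7.8464
Step 2: Compute scaling factor.
scale = max(0, 1 - 2.99/7.8464) = 0.6189
Step 3: prox(x) = [1.7257, 4.2724, 0.5704, -1.4241]
||prox(x)|| = 4.8564
Step 4: Proximal objective.
0.5*||prox-x||^2 = 4.4701
lambda*||prox|| = 14.5206
Total = 18.9907


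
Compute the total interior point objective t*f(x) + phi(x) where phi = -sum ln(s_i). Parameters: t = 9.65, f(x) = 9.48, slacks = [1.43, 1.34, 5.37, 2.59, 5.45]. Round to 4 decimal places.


Step 1: Compute log-barrier.
ln values: [0.3577, 0.2927, 1.6808, 0.9517, 1.6956]
phi = -(0.3577 + 0.2927 + 1.6808 + 0.9517 + 1.6956) = -4.9784
Step 2: Compute augmented objective.
t*f(x) = 9.65*9.48 = 91.482
Total = 91.482 - 4.9784 = 86.5036


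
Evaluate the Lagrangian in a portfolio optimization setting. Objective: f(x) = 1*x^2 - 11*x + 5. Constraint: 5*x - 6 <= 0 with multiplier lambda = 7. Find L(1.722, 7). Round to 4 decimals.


Step 1: Evaluate f(x).
f(1.722) = 1*1.722^2 - 11*1.722 + 5 = -10.9767
Step 2: Evaluate g(x).
g(1.722) = 5*1.722 - 6 = 2.61
Step 3: Compute Lagrangian.
L = -10.9767 + 7*2.61 = 7.2933


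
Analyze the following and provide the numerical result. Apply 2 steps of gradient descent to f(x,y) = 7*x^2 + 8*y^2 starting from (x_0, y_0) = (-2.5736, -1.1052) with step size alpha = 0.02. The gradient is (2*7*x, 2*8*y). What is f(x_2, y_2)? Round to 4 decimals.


Gradient descent on f(x,y) = 7*x^2 + 8*y^2.
Starting point: (-2.5736, -1.1052), alpha = 0.02
Step 1: grad_x = 2*7*-2.5736 = -36.0304, grad_y = 2*8*-1.1052 = -17.6832
  x_1 = -2.5736 - 0.02*-36.0304 = -1.853
  y_1 = -1.1052 - 0.02*-17.6832 = -0.7515
Step 2: grad_x = 2*7*-1.853 = -25.9419, grad_y = 2*8*-0.7515 = -12.0246
  x_2 = -1.853 - 0.02*-25.9419 = -1.3342
  y_2 = -0.7515 - 0.02*-12.0246 = -0.511
f(-1.3342, -0.511) = 7*(-1.3342)^2 + 8*(-0.511)^2 = 14.5491


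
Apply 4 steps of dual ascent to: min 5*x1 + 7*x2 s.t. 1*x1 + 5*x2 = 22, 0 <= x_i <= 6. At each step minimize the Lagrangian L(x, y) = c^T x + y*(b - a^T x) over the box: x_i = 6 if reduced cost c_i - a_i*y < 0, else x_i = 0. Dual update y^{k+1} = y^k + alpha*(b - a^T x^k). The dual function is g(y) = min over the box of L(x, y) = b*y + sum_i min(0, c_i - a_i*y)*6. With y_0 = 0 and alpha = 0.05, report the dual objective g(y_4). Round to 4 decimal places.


Dual ascent for LP: min 5*x1 + 7*x2, 1*x1 + 5*x2 = 22, 0 <= x_i <= 6
Step 1: y^k = 0.0, reduced costs: (5.0, 7.0)
  x^k = (0.0, 0.0), subgradient = b - a^T x = 22.0
  y^{k+1} = 0.0 + 0.05*22.0 = 1.1
Step 2: y^k = 1.1, reduced costs: (3.9, 1.5)
  x^k = (0.0, 0.0), subgradient = b - a^T x = 22.0
  y^{k+1} = 1.1 + 0.05*22.0 = 2.2
Step 3: y^k = 2.2, reduced costs: (2.8, -4.0)
  x^k = (0.0, 6.0), subgradient = b - a^T x = -8.0
  y^{k+1} = 2.2 + 0.05*-8.0 = 1.8
Step 4: y^k = 1.8, reduced costs: (3.2, -2.0)
  x^k = (0.0, 6.0), subgradient = b - a^T x = -8.0
  y^{k+1} = 1.8 + 0.05*-8.0 = 1.4
Dual objective at y_4 = 1.4: reduced costs (3.6, 0.0), box minimizer x = (0.0, 0.0)
g(y_4) = b*y + (c1 - a1*y)*x1 + (c2 - a2*y)*x2 = 22*1.4 + 3.6*0.0 + 0.0*0.0 = 30.8 + 0.0 + 0.0 = 30.8


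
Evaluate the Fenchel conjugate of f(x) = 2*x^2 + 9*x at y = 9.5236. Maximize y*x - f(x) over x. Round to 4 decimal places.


f*(y) = sup_x {y*x - a*x^2 - b*x} = sup_x {(y-b)*x - a*x^2}
FOC: (y - b) - 2a*x = 0 => x* = (y - b)/(2a)
x* = (9.5236 - 9)/(2*2) = 0.1309
f*(9.5236) = (y-b)^2/(4a) = (9.5236 - 9)^2/(4*2)
= 0.2742/8 = 0.0343


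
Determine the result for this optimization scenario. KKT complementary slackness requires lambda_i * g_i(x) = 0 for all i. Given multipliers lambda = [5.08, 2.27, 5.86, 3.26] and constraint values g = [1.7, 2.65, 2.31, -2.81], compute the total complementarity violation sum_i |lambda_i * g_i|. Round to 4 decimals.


KKT complementary slackness check:
lambda_1 * g_1 = 5.08 * 1.7 = 8.636
lambda_2 * g_2 = 2.27 * 2.65 = 6.0155
lambda_3 * g_3 = 5.86 * 2.31 = 13.5366
lambda_4 * g_4 = 3.26 * -2.81 = -9.1606
Total violation = 8.636 + 6.0155 + 13.5366 + 9.1606 = 37.3487


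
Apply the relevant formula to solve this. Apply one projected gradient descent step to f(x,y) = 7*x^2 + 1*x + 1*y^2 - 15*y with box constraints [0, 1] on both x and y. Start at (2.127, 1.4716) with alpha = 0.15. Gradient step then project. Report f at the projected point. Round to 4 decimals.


Step 1: Compute gradient at (2.127, 1.4716).
grad_x = 2*7*2.127 + 1 = 30.778
grad_y = 2*1*1.4716 - 15 = -12.0568
Step 2: Gradient step.
x_raw = 2.127 - 0.15*30.778 = -2.4897
y_raw = 1.4716 - 0.15*-12.0568 = 3.2801
Step 3: Project onto [0, 1].
x_proj = clip(-2.4897) = 0.0
y_proj = clip(3.2801) = 1.0
Step 4: Evaluate f.
f(0.0, 1.0) = -14.0


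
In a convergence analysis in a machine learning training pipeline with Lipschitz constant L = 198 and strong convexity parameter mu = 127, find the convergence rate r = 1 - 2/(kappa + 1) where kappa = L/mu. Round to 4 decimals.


Step 1: Compute the condition number.
kappa = L/mu = 198/127 = 1.5591
Step 2: Compute the convergence rate.
r = 1 - 2/(kappa + 1) = 1 - 2*mu/(L + mu) = (L - mu)/(L + mu) = 71/325 = 0.2185


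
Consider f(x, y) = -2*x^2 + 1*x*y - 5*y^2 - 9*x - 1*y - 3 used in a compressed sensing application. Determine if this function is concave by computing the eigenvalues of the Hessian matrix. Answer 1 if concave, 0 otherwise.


The Hessian of f(x,y) = -2*x^2 + 1*x*y - 5*y^2 - 9*x - 1*y - 3 is:
H = [[-4, 1], [1, -10]]
Trace = -4 - 10 = -14
Determinant = -4*-10 - (1)^2 = 39
Discriminant = (-14)^2 - 4*39 = 40.0
Eigenvalues: lambda_1 = -10.1623, lambda_2 = -3.8377
The function is concave.

1


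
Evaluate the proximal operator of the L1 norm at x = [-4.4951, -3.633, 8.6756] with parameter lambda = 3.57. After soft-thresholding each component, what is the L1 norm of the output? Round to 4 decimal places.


Soft-thresholding with lambda = 3.57:
prox(-4.4951) = sign(-4.4951)*max(|-4.4951| - 3.57, 0) = -0.9251
prox(-3.633) = sign(-3.633)*max(|-3.633| - 3.57, 0) = -0.063
prox(8.6756) = sign(8.6756)*max(|8.6756| - 3.57, 0) = 5.1056
prox(x) = [-0.9251, -0.063, 5.1056]
||prox(x)||_1 = 0.9251 + 0.063 + 5.1056 = 6.0937


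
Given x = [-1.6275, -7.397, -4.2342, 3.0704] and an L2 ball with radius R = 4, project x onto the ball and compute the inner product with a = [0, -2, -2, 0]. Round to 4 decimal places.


Step 1: Compute ||x|| (intermediates to 6 decimals).
||x|| = sqrt((-1.6275)^2 + (-7.397)^2 + (-4.2342)^2 + 3.0704^2) = 9.204356
Step 2: Project.
Since ||x|| > R, scale = R/||x|| = 4/9.204356 = 0.434577, proj(x) = scale * x
proj(x) = [-0.707274, -3.214566, -1.840086, 1.334325]
Step 3: Dot product.
a^T * proj(x) = 0*(-0.707274) - 2*(-3.214566) - 2*(-1.840086) + 0*1.334325 = 10.1093


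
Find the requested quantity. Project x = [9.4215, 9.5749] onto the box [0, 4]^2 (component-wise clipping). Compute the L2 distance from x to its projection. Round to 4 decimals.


Project each component onto [0, 4].
clip(9.4215) = 4.0, clip(9.5749) = 4.0
Projection = [4.0, 4.0]
Squared diffs: [29.3927, 31.0795]
Distance = sqrt(60.4722) = 7.7764


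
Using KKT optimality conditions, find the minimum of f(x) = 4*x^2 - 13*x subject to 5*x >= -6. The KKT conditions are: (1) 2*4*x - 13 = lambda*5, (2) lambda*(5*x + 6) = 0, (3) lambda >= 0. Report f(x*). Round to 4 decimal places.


Step 1: Try lambda = 0 (constraint inactive).
Stationarity: 2*4*x - 13 = 0
x* = 13/(2*4) = 1.625
Check constraint: 5*1.625 = 8.125 >= -6 -- satisfied.
Step 2: Compute optimal value.
f(x*) = 4*1.625^2 - 13*1.625 = -10.5625


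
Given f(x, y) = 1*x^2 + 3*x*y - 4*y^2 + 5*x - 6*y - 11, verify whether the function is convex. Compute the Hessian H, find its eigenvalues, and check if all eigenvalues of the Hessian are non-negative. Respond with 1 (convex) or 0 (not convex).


The Hessian of f(x,y) = 1*x^2 + 3*x*y - 4*y^2 + 5*x - 6*y - 11 is:
H = [[2, 3], [3, -8]]
Trace = 2 - 8 = -6
Determinant = 2*-8 - (3)^2 = -25
Discriminant = (-6)^2 - 4*-25 = 136.0
Eigenvalues: lambda_1 = -8.831, lambda_2 = 2.831
The function is not convex.

0


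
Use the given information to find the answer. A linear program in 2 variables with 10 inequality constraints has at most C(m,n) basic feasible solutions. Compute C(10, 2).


Each vertex corresponds to some choice of n active constraints out of m, so the number of vertices is at most C(m, n) = m! / (n!(m-n)!).
m = 10, n = 2
Numerator: 10 * 9
Denominator: 2! = 2
C(10, 2) = 45


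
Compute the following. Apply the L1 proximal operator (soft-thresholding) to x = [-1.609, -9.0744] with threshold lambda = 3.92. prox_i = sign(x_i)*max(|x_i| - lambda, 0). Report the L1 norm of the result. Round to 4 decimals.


Soft-thresholding with lambda = 3.92:
prox(-1.609) = sign(-1.609)*max(|-1.609| - 3.92, 0) = 0.0
prox(-9.0744) = sign(-9.0744)*max(|-9.0744| - 3.92, 0) = -5.1544
prox(x) = [0.0, -5.1544]
||prox(x)||_1 = 0.0 + 5.1544 = 5.1544


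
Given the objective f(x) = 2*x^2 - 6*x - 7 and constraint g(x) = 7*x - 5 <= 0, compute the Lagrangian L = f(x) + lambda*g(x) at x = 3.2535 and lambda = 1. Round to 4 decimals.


Step 1: Evaluate f(x).
f(3.2535) = 2*3.2535^2 - 6*3.2535 - 7 = -5.3505
Step 2: Evaluate g(x).
g(3.2535) = 7*3.2535 - 5 = 17.7745
Step 3: Compute Lagrangian.
L = -5.3505 + 1*17.7745 = 12.424


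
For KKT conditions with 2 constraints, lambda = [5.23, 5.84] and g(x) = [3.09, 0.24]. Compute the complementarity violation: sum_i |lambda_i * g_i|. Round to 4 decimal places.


KKT complementary slackness check:
lambda_1 * g_1 = 5.23 * 3.09 = 16.1607
lambda_2 * g_2 = 5.84 * 0.24 = 1.4016
Total violation = 16.1607 + 1.4016 = 17.5623


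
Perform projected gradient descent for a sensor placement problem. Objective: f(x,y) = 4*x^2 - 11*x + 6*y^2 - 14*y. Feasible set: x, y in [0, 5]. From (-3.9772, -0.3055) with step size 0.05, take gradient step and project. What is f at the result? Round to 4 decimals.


Step 1: Compute gradient at (-3.9772, -0.3055).
grad_x = 2*4*-3.9772 - 11 = -42.8176
grad_y = 2*6*-0.3055 - 14 = -17.666
Step 2: Gradient step.
x_raw = -3.9772 - 0.05*-42.8176 = -1.8363
y_raw = -0.3055 - 0.05*-17.666 = 0.5778
Step 3: Project onto [0, 5].
x_proj = clip(-1.8363) = 0.0
y_proj = clip(0.5778) = 0.5778
Step 4: Evaluate f.
f(0.0, 0.5778) = -6.0861


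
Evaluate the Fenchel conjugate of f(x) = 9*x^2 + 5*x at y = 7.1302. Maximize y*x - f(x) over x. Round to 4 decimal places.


f*(y) = sup_x {y*x - a*x^2 - b*x} = sup_x {(y-b)*x - a*x^2}
FOC: (y - b) - 2a*x = 0 => x* = (y - b)/(2a)
x* = (7.1302 - 5)/(2*9) = 0.1183
f*(7.1302) = (y-b)^2/(4a) = (7.1302 - 5)^2/(4*9)
= 4.5378/36 = 0.126
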